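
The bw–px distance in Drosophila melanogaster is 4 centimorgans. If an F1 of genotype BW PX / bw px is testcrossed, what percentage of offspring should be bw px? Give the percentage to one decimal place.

48.0%

A map distance of 4 centimorgans corresponds to a recombination frequency of 0.040.
The F1 is BW PX / bw px, so bw px is a parental gamete class with expected frequency (1 − r)/2 = 0.960/2 = 0.4800.
That is 0.4800 = 48.0% of the progeny.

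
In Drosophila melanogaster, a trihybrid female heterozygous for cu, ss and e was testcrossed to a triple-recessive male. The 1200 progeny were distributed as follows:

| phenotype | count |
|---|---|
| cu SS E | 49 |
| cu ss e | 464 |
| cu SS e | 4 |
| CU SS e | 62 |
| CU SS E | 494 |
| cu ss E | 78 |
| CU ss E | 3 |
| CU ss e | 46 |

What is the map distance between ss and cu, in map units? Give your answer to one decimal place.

The two most frequent reciprocal classes, cu ss e and CU SS E, are the parental types, so the F1 was cu ss e / CU SS E.
The two rarest classes, cu SS e and CU ss E, are the double crossovers. Comparing them with the parentals, only the ss allele has switched, so ss is the middle locus and the order is e – ss – cu.
Crossovers in the ss–cu interval produce the single-crossover classes CU ss e and cu SS E (46 + 49 = 95) plus the double crossovers (7).
RF(ss–cu) = (95 + 7) / 1200 = 102/1200 = 0.0850 → 8.5 map units.

8.5 map units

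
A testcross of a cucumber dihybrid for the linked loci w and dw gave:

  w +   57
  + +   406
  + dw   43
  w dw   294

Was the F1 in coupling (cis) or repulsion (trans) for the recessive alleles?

cis

The two most frequent classes are + + (406) and w dw (294); these are the parental (non-recombinant) types.
So the F1 carried + + on one chromosome and w dw on the other — the recessive alleles are on the same chromosome (cis / coupling).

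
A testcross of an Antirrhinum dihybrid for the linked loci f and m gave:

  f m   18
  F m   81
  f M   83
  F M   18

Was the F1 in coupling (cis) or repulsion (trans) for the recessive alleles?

trans

The two most frequent classes are F m (81) and f M (83); these are the parental (non-recombinant) types.
So the F1 carried F m on one chromosome and f M on the other — the recessive alleles are on opposite chromosomes (trans / repulsion).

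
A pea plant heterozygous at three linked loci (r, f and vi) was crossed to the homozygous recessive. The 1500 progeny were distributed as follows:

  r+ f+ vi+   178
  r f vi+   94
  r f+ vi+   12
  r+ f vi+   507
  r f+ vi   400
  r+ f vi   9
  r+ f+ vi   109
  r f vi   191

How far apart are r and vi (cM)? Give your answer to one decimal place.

The two most frequent reciprocal classes, r+ f vi+ and r f+ vi, are the parental types, so the F1 was r+ f vi+ / r f+ vi.
The two rarest classes, r+ f vi and r f+ vi+, are the double crossovers. Comparing them with the parentals, only the vi allele has switched, so vi is the middle locus and the order is r – vi – f.
Crossovers in the r–vi interval produce the single-crossover classes r f vi+ and r+ f+ vi (94 + 109 = 203) plus the double crossovers (21).
RF(r–vi) = (203 + 21) / 1500 = 224/1500 = 0.1493 → 14.9 cM.

14.9 cM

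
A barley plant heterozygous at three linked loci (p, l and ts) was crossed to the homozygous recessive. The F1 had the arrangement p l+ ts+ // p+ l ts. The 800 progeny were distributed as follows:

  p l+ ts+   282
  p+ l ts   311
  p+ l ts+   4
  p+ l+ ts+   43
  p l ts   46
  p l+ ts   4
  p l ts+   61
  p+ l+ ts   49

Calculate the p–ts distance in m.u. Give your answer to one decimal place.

The two rarest classes, p l+ ts and p+ l ts+, are the double crossovers. Comparing them with the parentals, only the ts allele has switched, so ts is the middle locus and the order is p – ts – l.
Crossovers in the p–ts interval produce the single-crossover classes p+ l+ ts+ and p l ts (43 + 46 = 89) plus the double crossovers (8).
RF(p–ts) = (89 + 8) / 800 = 97/800 = 0.1212 → 12.1 m.u.

12.1 m.u.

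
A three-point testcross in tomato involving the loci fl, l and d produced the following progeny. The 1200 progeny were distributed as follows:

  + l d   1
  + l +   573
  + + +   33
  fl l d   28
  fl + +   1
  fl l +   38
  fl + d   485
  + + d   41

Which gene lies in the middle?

d

The two most frequent reciprocal classes, + l + and fl + d, are the parental types, so the F1 was + l + / fl + d.
The two rarest classes, + l d and fl + +, are the double crossovers. Comparing them with the parentals, only the d allele has switched, so d is the middle locus and the order is l – d – fl.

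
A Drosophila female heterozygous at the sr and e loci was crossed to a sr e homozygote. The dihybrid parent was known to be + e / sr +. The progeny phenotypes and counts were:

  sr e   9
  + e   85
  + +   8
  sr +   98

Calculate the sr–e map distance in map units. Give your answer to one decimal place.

The recombinant classes are + + and sr e: 8 + 9 = 17.
Recombination frequency = 17/200 = 0.0850 ≈ 8.5%, i.e. 8.5 map units.

8.5 map units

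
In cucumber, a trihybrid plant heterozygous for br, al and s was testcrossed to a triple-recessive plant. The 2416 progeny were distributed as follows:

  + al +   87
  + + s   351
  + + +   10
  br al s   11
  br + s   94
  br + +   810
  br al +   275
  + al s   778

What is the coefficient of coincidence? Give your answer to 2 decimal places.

The two most frequent reciprocal classes, br + + and + al s, are the parental types, so the F1 was br + + / + al s.
The two rarest classes, + + + and br al s, are the double crossovers. Comparing them with the parentals, only the br allele has switched, so br is the middle locus and the order is s – br – al.
s–br: (181 + 21)/2416 = 0.0836; br–al: (626 + 21)/2416 = 0.2678.
Expected DCO frequency = 0.0836 × 0.2678 ≈ 0.02239; observed = 21/2416 ≈ 0.00869.
Coefficient of coincidence = 0.00869/0.02239 ≈ 0.39.

0.39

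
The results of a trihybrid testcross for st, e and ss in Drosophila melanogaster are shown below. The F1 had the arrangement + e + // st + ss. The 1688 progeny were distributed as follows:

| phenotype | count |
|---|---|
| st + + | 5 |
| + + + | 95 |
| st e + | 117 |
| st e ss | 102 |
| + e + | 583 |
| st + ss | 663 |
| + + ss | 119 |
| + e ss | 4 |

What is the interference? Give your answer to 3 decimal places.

The two rarest classes, + e ss and st + +, are the double crossovers. Comparing them with the parentals, only the ss allele has switched, so ss is the middle locus and the order is e – ss – st.
e–ss: (197 + 9)/1688 = 0.1220; ss–st: (236 + 9)/1688 = 0.1451.
Expected DCO frequency = 0.1220 × 0.1451 ≈ 0.01770; observed = 9/1688 ≈ 0.00533.
Coefficient of coincidence = 0.00533/0.01770 ≈ 0.301; interference = 1 − 0.301 = 0.699.

0.699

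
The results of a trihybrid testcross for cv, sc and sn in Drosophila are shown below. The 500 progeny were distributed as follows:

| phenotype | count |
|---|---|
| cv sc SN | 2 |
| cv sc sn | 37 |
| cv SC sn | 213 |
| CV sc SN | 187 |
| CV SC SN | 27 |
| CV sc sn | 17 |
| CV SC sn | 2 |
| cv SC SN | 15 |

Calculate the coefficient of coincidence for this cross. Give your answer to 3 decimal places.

The two most frequent reciprocal classes, CV sc SN and cv SC sn, are the parental types, so the F1 was CV sc SN / cv SC sn.
The two rarest classes, cv sc SN and CV SC sn, are the double crossovers. Comparing them with the parentals, only the cv allele has switched, so cv is the middle locus and the order is sn – cv – sc.
sn–cv: (32 + 4)/500 = 0.0720; cv–sc: (64 + 4)/500 = 0.1360.
Expected DCO frequency = 0.0720 × 0.1360 ≈ 0.00979; observed = 4/500 ≈ 0.00800.
Coefficient of coincidence = 0.00800/0.00979 ≈ 0.817.

0.817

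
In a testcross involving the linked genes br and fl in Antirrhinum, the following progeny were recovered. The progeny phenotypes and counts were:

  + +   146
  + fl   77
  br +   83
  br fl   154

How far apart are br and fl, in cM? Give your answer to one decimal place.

The two most frequent classes, + + (146) and br fl (154), are the parental types, so the F1 was + + / br fl.
The recombinant classes are + fl and br +: 77 + 83 = 160.
Recombination frequency = 160/460 = 0.3478 ≈ 34.8%, i.e. 34.8 cM.

34.8 cM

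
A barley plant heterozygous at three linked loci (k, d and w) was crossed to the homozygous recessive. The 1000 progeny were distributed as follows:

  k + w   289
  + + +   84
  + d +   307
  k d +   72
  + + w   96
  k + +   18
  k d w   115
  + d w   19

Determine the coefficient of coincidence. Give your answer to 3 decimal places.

0.765

The two most frequent reciprocal classes, + d + and k + w, are the parental types, so the F1 was + d + / k + w.
The two rarest classes, + d w and k + +, are the double crossovers. Comparing them with the parentals, only the w allele has switched, so w is the middle locus and the order is k – w – d.
k–w: (168 + 37)/1000 = 0.2050; w–d: (199 + 37)/1000 = 0.2360.
Expected DCO frequency = 0.2050 × 0.2360 ≈ 0.04838; observed = 37/1000 ≈ 0.03700.
Coefficient of coincidence = 0.03700/0.04838 ≈ 0.765.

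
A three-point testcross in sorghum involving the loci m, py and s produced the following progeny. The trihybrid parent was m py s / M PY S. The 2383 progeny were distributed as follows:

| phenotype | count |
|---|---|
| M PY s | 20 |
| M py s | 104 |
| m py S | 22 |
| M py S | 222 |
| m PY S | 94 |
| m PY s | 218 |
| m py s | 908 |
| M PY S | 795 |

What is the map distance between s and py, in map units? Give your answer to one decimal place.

The two rarest classes, m py S and M PY s, are the double crossovers. Comparing them with the parentals, only the s allele has switched, so s is the middle locus and the order is m – s – py.
Crossovers in the s–py interval produce the single-crossover classes m PY s and M py S (218 + 222 = 440) plus the double crossovers (42).
RF(s–py) = (440 + 42) / 2383 = 482/2383 = 0.2023 → 20.2 map units.

20.2 map units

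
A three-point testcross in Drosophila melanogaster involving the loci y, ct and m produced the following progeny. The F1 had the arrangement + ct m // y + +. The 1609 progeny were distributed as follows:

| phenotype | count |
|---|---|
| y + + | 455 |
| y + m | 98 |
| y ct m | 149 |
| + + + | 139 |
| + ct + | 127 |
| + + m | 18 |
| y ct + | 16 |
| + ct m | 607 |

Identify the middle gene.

The two rarest classes, + + m and y ct +, are the double crossovers. Comparing them with the parentals, only the ct allele has switched, so ct is the middle locus and the order is m – ct – y.

ct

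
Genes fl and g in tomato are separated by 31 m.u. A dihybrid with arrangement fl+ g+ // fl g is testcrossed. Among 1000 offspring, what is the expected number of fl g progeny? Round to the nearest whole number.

A map distance of 31 m.u. corresponds to a recombination frequency of 0.310.
The F1 is fl+ g+ / fl g, so fl g is a parental gamete class with expected frequency (1 − r)/2 = 0.690/2 = 0.3450.
Expected number = 0.3450 × 1000 = 345.00 ≈ 345.

345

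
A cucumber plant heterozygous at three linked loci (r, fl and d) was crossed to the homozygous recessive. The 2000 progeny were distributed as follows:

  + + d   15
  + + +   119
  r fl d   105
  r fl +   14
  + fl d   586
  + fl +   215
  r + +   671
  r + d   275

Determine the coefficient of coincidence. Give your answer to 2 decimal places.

0.44

The two most frequent reciprocal classes, + fl d and r + +, are the parental types, so the F1 was + fl d / r + +.
The two rarest classes, + + d and r fl +, are the double crossovers. Comparing them with the parentals, only the fl allele has switched, so fl is the middle locus and the order is r – fl – d.
r–fl: (224 + 29)/2000 = 0.1265; fl–d: (490 + 29)/2000 = 0.2595.
Expected DCO frequency = 0.1265 × 0.2595 ≈ 0.03283; observed = 29/2000 ≈ 0.01450.
Coefficient of coincidence = 0.01450/0.03283 ≈ 0.44.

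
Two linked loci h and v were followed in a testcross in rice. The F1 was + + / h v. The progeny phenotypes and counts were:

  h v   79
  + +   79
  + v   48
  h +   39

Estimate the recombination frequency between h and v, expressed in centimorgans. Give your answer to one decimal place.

35.5 centimorgans

The recombinant classes are + v and h +: 48 + 39 = 87.
Recombination frequency = 87/245 = 0.3551 ≈ 35.5%, i.e. 35.5 centimorgans.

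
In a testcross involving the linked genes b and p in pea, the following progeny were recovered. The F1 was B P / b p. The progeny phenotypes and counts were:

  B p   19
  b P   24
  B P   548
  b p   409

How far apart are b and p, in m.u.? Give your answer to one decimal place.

4.3 m.u.

The recombinant classes are B p and b P: 19 + 24 = 43.
Recombination frequency = 43/1000 = 0.0430 ≈ 4.3%, i.e. 4.3 m.u.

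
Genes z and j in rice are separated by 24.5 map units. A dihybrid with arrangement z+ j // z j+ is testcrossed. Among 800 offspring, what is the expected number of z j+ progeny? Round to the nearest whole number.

302

A map distance of 24.5 map units corresponds to a recombination frequency of 0.245.
The F1 is z+ j / z j+, so z j+ is a parental gamete class with expected frequency (1 − r)/2 = 0.755/2 = 0.3775.
Expected number = 0.3775 × 800 = 302.00 ≈ 302.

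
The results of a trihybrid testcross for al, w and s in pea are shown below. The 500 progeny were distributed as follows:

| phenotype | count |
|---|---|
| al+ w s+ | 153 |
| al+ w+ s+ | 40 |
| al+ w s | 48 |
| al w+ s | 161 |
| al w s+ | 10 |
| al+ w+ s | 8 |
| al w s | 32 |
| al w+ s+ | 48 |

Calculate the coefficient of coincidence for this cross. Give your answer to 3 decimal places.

0.877

The two most frequent reciprocal classes, al w+ s and al+ w s+, are the parental types, so the F1 was al w+ s / al+ w s+.
The two rarest classes, al+ w+ s and al w s+, are the double crossovers. Comparing them with the parentals, only the al allele has switched, so al is the middle locus and the order is w – al – s.
w–al: (72 + 18)/500 = 0.1800; al–s: (96 + 18)/500 = 0.2280.
Expected DCO frequency = 0.1800 × 0.2280 ≈ 0.04104; observed = 18/500 ≈ 0.03600.
Coefficient of coincidence = 0.03600/0.04104 ≈ 0.877.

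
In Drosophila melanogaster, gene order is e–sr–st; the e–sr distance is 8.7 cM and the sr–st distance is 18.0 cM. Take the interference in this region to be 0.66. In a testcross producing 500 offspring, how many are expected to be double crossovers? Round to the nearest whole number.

3

Map distances give recombination frequencies of 0.087 and 0.180 for the two intervals.
With interference 0.66 (so coincidence = 0.34), expected double-crossover frequency = 0.087 × 0.180 × 0.34 = 0.00532.
Expected number = 0.00532 × 500 = 2.66 ≈ 3.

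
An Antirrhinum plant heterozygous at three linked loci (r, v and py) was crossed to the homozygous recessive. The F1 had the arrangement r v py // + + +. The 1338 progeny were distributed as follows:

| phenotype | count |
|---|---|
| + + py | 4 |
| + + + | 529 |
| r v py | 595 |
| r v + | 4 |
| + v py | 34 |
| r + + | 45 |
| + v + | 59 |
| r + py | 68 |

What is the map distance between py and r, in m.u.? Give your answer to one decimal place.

The two rarest classes, r v + and + + py, are the double crossovers. Comparing them with the parentals, only the py allele has switched, so py is the middle locus and the order is r – py – v.
Crossovers in the r–py interval produce the single-crossover classes + v py and r + + (34 + 45 = 79) plus the double crossovers (8).
RF(r–py) = (79 + 8) / 1338 = 87/1338 = 0.0650 → 6.5 m.u.

6.5 m.u.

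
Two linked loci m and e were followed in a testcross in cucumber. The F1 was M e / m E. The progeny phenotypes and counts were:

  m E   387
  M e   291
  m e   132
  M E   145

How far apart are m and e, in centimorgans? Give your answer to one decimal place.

The recombinant classes are M E and m e: 145 + 132 = 277.
Recombination frequency = 277/955 = 0.2901 ≈ 29.0%, i.e. 29.0 centimorgans.

29.0 centimorgans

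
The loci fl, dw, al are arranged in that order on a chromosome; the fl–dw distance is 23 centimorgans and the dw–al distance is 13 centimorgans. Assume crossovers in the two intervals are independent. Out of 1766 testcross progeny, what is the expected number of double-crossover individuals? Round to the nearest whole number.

53

Map distances give recombination frequencies of 0.230 and 0.130 for the two intervals.
With no interference, expected double-crossover frequency = 0.230 × 0.130 = 0.02990.
Expected number = 0.02990 × 1766 = 52.80 ≈ 53.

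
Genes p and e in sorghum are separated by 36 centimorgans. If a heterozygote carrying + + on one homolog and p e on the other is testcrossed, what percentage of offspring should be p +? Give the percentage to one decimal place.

18.0%

A map distance of 36 centimorgans corresponds to a recombination frequency of 0.360.
The F1 is + + / p e, so p + is a recombinant gamete class with expected frequency r/2 = 0.360/2 = 0.1800.
That is 0.1800 = 18.0% of the progeny.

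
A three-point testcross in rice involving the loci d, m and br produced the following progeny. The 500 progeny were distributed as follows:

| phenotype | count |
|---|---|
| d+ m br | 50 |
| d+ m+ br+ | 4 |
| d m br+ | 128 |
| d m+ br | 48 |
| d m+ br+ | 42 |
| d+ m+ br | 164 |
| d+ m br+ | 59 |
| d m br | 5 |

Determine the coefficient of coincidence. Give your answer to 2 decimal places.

0.38

The two most frequent reciprocal classes, d+ m+ br and d m br+, are the parental types, so the F1 was d+ m+ br / d m br+.
The two rarest classes, d+ m+ br+ and d m br, are the double crossovers. Comparing them with the parentals, only the br allele has switched, so br is the middle locus and the order is d – br – m.
d–br: (107 + 9)/500 = 0.2320; br–m: (92 + 9)/500 = 0.2020.
Expected DCO frequency = 0.2320 × 0.2020 ≈ 0.04686; observed = 9/500 ≈ 0.01800.
Coefficient of coincidence = 0.01800/0.04686 ≈ 0.38.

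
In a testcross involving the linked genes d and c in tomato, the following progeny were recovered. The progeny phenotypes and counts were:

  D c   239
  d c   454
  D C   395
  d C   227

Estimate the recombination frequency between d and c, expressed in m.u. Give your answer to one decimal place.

35.4 m.u.

The two most frequent classes, D C (395) and d c (454), are the parental types, so the F1 was D C / d c.
The recombinant classes are D c and d C: 239 + 227 = 466.
Recombination frequency = 466/1315 = 0.3544 ≈ 35.4%, i.e. 35.4 m.u.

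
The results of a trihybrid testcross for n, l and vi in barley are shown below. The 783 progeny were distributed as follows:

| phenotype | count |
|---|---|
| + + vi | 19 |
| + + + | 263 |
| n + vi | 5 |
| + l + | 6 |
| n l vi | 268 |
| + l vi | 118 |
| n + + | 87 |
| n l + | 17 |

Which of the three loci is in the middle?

The two most frequent reciprocal classes, n l vi and + + +, are the parental types, so the F1 was n l vi / + + +.
The two rarest classes, n + vi and + l +, are the double crossovers. Comparing them with the parentals, only the l allele has switched, so l is the middle locus and the order is vi – l – n.

l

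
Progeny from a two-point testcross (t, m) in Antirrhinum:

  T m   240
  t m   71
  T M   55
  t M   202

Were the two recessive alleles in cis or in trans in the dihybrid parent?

trans

The two most frequent classes are T m (240) and t M (202); these are the parental (non-recombinant) types.
So the F1 carried T m on one chromosome and t M on the other — the recessive alleles are on opposite chromosomes (trans / repulsion).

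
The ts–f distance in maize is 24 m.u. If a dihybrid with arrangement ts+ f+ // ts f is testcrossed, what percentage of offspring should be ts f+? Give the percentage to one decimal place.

12.0%

A map distance of 24 m.u. corresponds to a recombination frequency of 0.240.
The F1 is ts+ f+ / ts f, so ts f+ is a recombinant gamete class with expected frequency r/2 = 0.240/2 = 0.1200.
That is 0.1200 = 12.0% of the progeny.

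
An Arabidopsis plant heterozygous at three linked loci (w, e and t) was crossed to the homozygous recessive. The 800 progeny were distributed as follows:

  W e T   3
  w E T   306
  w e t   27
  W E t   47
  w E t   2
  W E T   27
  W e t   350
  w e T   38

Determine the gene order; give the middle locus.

The two most frequent reciprocal classes, W e t and w E T, are the parental types, so the F1 was W e t / w E T.
The two rarest classes, W e T and w E t, are the double crossovers. Comparing them with the parentals, only the t allele has switched, so t is the middle locus and the order is w – t – e.

t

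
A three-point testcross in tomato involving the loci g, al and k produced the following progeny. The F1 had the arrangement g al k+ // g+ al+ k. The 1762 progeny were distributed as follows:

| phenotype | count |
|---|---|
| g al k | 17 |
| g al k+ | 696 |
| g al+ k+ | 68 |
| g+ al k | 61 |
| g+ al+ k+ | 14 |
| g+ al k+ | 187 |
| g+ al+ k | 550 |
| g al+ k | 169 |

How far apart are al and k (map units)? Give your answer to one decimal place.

The two rarest classes, g al k and g+ al+ k+, are the double crossovers. Comparing them with the parentals, only the k allele has switched, so k is the middle locus and the order is al – k – g.
Crossovers in the al–k interval produce the single-crossover classes g al+ k+ and g+ al k (68 + 61 = 129) plus the double crossovers (31).
RF(al–k) = (129 + 31) / 1762 = 160/1762 = 0.0908 → 9.1 map units.

9.1 map units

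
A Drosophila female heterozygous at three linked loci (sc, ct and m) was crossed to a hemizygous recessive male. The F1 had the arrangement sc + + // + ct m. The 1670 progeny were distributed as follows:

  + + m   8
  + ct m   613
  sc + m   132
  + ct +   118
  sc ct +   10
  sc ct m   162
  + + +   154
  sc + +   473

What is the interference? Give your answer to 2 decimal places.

The two rarest classes, sc ct + and + + m, are the double crossovers. Comparing them with the parentals, only the ct allele has switched, so ct is the middle locus and the order is m – ct – sc.
m–ct: (250 + 18)/1670 = 0.1605; ct–sc: (316 + 18)/1670 = 0.2000.
Expected DCO frequency = 0.1605 × 0.2000 ≈ 0.03210; observed = 18/1670 ≈ 0.01078.
Coefficient of coincidence = 0.01078/0.03210 ≈ 0.34; interference = 1 − 0.34 = 0.66.

0.66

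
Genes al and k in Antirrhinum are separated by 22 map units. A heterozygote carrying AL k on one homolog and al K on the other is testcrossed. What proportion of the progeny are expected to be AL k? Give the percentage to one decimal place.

39.0%

A map distance of 22 map units corresponds to a recombination frequency of 0.220.
The F1 is AL k / al K, so AL k is a parental gamete class with expected frequency (1 − r)/2 = 0.780/2 = 0.3900.
That is 0.3900 = 39.0% of the progeny.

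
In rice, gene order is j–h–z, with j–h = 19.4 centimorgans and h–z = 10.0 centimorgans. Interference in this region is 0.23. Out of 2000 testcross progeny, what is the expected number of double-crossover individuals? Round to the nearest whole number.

30

Map distances give recombination frequencies of 0.194 and 0.100 for the two intervals.
With interference 0.23 (so coincidence = 0.77), expected double-crossover frequency = 0.194 × 0.100 × 0.77 = 0.01494.
Expected number = 0.01494 × 2000 = 29.88 ≈ 30.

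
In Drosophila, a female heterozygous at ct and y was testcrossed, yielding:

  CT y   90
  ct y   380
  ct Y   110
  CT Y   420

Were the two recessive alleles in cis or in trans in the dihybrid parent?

cis

The two most frequent classes are CT Y (420) and ct y (380); these are the parental (non-recombinant) types.
So the F1 carried CT Y on one chromosome and ct y on the other — the recessive alleles are on the same chromosome (cis / coupling).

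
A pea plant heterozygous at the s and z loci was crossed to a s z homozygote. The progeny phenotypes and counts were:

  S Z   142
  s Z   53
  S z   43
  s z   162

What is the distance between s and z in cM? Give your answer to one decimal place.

The two most frequent classes, S Z (142) and s z (162), are the parental types, so the F1 was S Z / s z.
The recombinant classes are S z and s Z: 43 + 53 = 96.
Recombination frequency = 96/400 = 0.2400 ≈ 24.0%, i.e. 24.0 cM.

24.0 cM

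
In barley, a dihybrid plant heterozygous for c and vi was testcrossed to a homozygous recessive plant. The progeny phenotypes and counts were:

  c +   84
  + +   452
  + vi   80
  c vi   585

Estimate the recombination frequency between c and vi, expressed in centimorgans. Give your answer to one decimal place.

The two most frequent classes, + + (452) and c vi (585), are the parental types, so the F1 was + + / c vi.
The recombinant classes are + vi and c +: 80 + 84 = 164.
Recombination frequency = 164/1201 = 0.1366 ≈ 13.7%, i.e. 13.7 centimorgans.

13.7 centimorgans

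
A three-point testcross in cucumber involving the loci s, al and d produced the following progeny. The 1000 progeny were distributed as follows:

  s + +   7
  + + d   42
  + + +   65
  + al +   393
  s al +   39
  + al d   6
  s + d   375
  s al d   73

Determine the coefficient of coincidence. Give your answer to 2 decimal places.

0.92

The two most frequent reciprocal classes, + al + and s + d, are the parental types, so the F1 was + al + / s + d.
The two rarest classes, + al d and s + +, are the double crossovers. Comparing them with the parentals, only the d allele has switched, so d is the middle locus and the order is s – d – al.
s–d: (81 + 13)/1000 = 0.0940; d–al: (138 + 13)/1000 = 0.1510.
Expected DCO frequency = 0.0940 × 0.1510 ≈ 0.01419; observed = 13/1000 ≈ 0.01300.
Coefficient of coincidence = 0.01300/0.01419 ≈ 0.92.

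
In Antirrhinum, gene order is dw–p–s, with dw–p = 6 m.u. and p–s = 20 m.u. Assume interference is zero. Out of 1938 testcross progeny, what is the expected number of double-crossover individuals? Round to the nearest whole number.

Map distances give recombination frequencies of 0.060 and 0.200 for the two intervals.
With no interference, expected double-crossover frequency = 0.060 × 0.200 = 0.01200.
Expected number = 0.01200 × 1938 = 23.26 ≈ 23.

23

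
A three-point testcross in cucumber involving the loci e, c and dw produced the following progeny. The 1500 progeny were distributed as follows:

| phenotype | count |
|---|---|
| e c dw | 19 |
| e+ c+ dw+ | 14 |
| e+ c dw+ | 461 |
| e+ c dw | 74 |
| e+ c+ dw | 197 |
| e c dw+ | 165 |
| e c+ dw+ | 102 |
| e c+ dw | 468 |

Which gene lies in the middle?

c

The two most frequent reciprocal classes, e+ c dw+ and e c+ dw, are the parental types, so the F1 was e+ c dw+ / e c+ dw.
The two rarest classes, e+ c+ dw+ and e c dw, are the double crossovers. Comparing them with the parentals, only the c allele has switched, so c is the middle locus and the order is dw – c – e.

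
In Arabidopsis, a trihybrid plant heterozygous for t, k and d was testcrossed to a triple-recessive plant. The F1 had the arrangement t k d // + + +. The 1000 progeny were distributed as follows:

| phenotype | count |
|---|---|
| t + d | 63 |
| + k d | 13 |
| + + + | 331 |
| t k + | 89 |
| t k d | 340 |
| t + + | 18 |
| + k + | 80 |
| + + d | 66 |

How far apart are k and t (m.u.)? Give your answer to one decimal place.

17.4 m.u.

The two rarest classes, + k d and t + +, are the double crossovers. Comparing them with the parentals, only the t allele has switched, so t is the middle locus and the order is d – t – k.
Crossovers in the t–k interval produce the single-crossover classes t + d and + k + (63 + 80 = 143) plus the double crossovers (31).
RF(t–k) = (143 + 31) / 1000 = 174/1000 = 0.1740 → 17.4 m.u.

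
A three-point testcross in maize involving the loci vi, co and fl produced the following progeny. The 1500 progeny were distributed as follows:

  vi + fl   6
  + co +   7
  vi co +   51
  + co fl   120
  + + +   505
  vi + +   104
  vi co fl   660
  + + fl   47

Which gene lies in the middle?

The two most frequent reciprocal classes, vi co fl and + + +, are the parental types, so the F1 was vi co fl / + + +.
The two rarest classes, vi + fl and + co +, are the double crossovers. Comparing them with the parentals, only the co allele has switched, so co is the middle locus and the order is fl – co – vi.

co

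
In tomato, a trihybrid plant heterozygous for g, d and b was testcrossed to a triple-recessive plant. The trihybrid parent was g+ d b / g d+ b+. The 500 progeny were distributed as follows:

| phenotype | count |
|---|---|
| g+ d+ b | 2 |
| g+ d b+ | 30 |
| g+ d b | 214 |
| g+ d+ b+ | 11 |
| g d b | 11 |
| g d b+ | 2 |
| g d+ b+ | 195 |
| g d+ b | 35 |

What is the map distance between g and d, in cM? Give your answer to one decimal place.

5.2 cM

The two rarest classes, g+ d+ b and g d b+, are the double crossovers. Comparing them with the parentals, only the d allele has switched, so d is the middle locus and the order is g – d – b.
Crossovers in the g–d interval produce the single-crossover classes g d b and g+ d+ b+ (11 + 11 = 22) plus the double crossovers (4).
RF(g–d) = (22 + 4) / 500 = 26/500 = 0.0520 → 5.2 cM.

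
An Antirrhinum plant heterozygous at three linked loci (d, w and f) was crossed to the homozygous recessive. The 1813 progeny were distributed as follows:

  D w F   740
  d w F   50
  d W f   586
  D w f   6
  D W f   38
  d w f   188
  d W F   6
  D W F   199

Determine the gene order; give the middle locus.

The two most frequent reciprocal classes, d W f and D w F, are the parental types, so the F1 was d W f / D w F.
The two rarest classes, d W F and D w f, are the double crossovers. Comparing them with the parentals, only the f allele has switched, so f is the middle locus and the order is w – f – d.

f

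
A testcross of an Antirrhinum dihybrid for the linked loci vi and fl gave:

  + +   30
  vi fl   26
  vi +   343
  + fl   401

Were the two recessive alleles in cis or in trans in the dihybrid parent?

The two most frequent classes are + fl (401) and vi + (343); these are the parental (non-recombinant) types.
So the F1 carried + fl on one chromosome and vi + on the other — the recessive alleles are on opposite chromosomes (trans / repulsion).

trans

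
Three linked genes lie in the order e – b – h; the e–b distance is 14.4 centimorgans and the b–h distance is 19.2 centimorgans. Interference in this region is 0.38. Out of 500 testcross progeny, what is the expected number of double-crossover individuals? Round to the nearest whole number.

Map distances give recombination frequencies of 0.144 and 0.192 for the two intervals.
With interference 0.38 (so coincidence = 0.62), expected double-crossover frequency = 0.144 × 0.192 × 0.62 = 0.01714.
Expected number = 0.01714 × 500 = 8.57 ≈ 9.

9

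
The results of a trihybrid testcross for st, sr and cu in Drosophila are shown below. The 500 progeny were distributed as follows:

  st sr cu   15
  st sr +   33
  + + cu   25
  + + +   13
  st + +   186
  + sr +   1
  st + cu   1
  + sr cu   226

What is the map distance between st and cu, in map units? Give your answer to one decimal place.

The two most frequent reciprocal classes, + sr cu and st + +, are the parental types, so the F1 was + sr cu / st + +.
The two rarest classes, + sr + and st + cu, are the double crossovers. Comparing them with the parentals, only the cu allele has switched, so cu is the middle locus and the order is st – cu – sr.
Crossovers in the st–cu interval produce the single-crossover classes st sr cu and + + + (15 + 13 = 28) plus the double crossovers (2).
RF(st–cu) = (28 + 2) / 500 = 30/500 = 0.0600 → 6.0 map units.

6.0 map units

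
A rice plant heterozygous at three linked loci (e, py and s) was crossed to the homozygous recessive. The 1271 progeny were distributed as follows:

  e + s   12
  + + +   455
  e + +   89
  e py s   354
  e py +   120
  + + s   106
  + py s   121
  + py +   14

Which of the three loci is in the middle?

The two most frequent reciprocal classes, e py s and + + +, are the parental types, so the F1 was e py s / + + +.
The two rarest classes, e + s and + py +, are the double crossovers. Comparing them with the parentals, only the py allele has switched, so py is the middle locus and the order is s – py – e.

py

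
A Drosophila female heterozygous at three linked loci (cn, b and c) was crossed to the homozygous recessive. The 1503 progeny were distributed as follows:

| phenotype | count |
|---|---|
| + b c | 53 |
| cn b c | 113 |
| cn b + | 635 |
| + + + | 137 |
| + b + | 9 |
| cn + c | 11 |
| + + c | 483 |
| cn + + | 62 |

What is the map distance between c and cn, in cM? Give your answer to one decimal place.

18.0 cM

The two most frequent reciprocal classes, + + c and cn b +, are the parental types, so the F1 was + + c / cn b +.
The two rarest classes, cn + c and + b +, are the double crossovers. Comparing them with the parentals, only the cn allele has switched, so cn is the middle locus and the order is c – cn – b.
Crossovers in the c–cn interval produce the single-crossover classes + + + and cn b c (137 + 113 = 250) plus the double crossovers (20).
RF(c–cn) = (250 + 20) / 1503 = 270/1503 = 0.1796 → 18.0 cM.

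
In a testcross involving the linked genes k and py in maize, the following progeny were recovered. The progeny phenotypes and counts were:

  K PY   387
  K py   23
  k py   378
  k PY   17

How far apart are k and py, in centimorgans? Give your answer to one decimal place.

5.0 centimorgans

The two most frequent classes, K PY (387) and k py (378), are the parental types, so the F1 was K PY / k py.
The recombinant classes are K py and k PY: 23 + 17 = 40.
Recombination frequency = 40/805 = 0.0497 ≈ 5.0%, i.e. 5.0 centimorgans.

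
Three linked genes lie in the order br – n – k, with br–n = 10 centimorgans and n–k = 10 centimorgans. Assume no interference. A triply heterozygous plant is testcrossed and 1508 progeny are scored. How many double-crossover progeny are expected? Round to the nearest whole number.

15

Map distances give recombination frequencies of 0.100 and 0.100 for the two intervals.
With no interference, expected double-crossover frequency = 0.100 × 0.100 = 0.01000.
Expected number = 0.01000 × 1508 = 15.08 ≈ 15.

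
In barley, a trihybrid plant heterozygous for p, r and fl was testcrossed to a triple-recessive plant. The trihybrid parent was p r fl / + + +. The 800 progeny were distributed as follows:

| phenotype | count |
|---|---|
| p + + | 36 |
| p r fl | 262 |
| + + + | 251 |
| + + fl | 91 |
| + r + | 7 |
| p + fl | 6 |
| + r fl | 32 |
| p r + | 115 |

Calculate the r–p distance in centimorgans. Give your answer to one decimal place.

The two rarest classes, p + fl and + r +, are the double crossovers. Comparing them with the parentals, only the r allele has switched, so r is the middle locus and the order is p – r – fl.
Crossovers in the p–r interval produce the single-crossover classes + r fl and p + + (32 + 36 = 68) plus the double crossovers (13).
RF(p–r) = (68 + 13) / 800 = 81/800 = 0.1013 → 10.1 centimorgans.

10.1 centimorgans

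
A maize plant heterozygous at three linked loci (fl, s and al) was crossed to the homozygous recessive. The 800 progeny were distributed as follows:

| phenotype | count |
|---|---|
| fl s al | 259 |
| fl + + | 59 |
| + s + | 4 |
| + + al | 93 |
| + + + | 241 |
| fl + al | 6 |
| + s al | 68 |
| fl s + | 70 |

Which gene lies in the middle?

s

The two most frequent reciprocal classes, + + + and fl s al, are the parental types, so the F1 was + + + / fl s al.
The two rarest classes, + s + and fl + al, are the double crossovers. Comparing them with the parentals, only the s allele has switched, so s is the middle locus and the order is al – s – fl.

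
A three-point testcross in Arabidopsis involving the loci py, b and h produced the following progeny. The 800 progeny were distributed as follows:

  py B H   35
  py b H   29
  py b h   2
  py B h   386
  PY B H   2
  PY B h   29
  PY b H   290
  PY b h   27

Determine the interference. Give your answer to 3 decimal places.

0.218

The two most frequent reciprocal classes, py B h and PY b H, are the parental types, so the F1 was py B h / PY b H.
The two rarest classes, py b h and PY B H, are the double crossovers. Comparing them with the parentals, only the b allele has switched, so b is the middle locus and the order is h – b – py.
h–b: (62 + 4)/800 = 0.0825; b–py: (58 + 4)/800 = 0.0775.
Expected DCO frequency = 0.0825 × 0.0775 ≈ 0.00639; observed = 4/800 ≈ 0.00500.
Coefficient of coincidence = 0.00500/0.00639 ≈ 0.782; interference = 1 − 0.782 = 0.218.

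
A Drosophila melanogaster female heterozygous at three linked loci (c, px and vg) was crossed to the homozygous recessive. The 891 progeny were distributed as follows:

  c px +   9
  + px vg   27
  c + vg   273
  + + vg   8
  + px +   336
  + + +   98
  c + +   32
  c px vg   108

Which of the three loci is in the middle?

The two most frequent reciprocal classes, + px + and c + vg, are the parental types, so the F1 was + px + / c + vg.
The two rarest classes, c px + and + + vg, are the double crossovers. Comparing them with the parentals, only the c allele has switched, so c is the middle locus and the order is px – c – vg.

c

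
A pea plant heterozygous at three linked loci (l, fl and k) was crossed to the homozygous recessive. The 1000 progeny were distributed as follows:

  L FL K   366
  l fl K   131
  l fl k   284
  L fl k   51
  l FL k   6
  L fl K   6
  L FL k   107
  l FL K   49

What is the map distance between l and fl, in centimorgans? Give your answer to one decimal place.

The two most frequent reciprocal classes, l fl k and L FL K, are the parental types, so the F1 was l fl k / L FL K.
The two rarest classes, l FL k and L fl K, are the double crossovers. Comparing them with the parentals, only the fl allele has switched, so fl is the middle locus and the order is k – fl – l.
Crossovers in the fl–l interval produce the single-crossover classes L fl k and l FL K (51 + 49 = 100) plus the double crossovers (12).
RF(fl–l) = (100 + 12) / 1000 = 112/1000 = 0.1120 → 11.2 centimorgans.

11.2 centimorgans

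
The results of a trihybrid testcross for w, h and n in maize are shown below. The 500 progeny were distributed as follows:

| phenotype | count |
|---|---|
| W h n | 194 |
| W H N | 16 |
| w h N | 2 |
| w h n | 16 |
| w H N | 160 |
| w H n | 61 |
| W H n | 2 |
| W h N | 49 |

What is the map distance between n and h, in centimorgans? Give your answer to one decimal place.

The two most frequent reciprocal classes, w H N and W h n, are the parental types, so the F1 was w H N / W h n.
The two rarest classes, w h N and W H n, are the double crossovers. Comparing them with the parentals, only the h allele has switched, so h is the middle locus and the order is w – h – n.
Crossovers in the h–n interval produce the single-crossover classes w H n and W h N (61 + 49 = 110) plus the double crossovers (4).
RF(h–n) = (110 + 4) / 500 = 114/500 = 0.2280 → 22.8 centimorgans.

22.8 centimorgans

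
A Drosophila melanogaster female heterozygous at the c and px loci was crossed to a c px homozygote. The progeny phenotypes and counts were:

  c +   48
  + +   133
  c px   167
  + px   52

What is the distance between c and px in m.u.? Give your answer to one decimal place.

25.0 m.u.

The two most frequent classes, + + (133) and c px (167), are the parental types, so the F1 was + + / c px.
The recombinant classes are + px and c +: 52 + 48 = 100.
Recombination frequency = 100/400 = 0.2500 ≈ 25.0%, i.e. 25.0 m.u.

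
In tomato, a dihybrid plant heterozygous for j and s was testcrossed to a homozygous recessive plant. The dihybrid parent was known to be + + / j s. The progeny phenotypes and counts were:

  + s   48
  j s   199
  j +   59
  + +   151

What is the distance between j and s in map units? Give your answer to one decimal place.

23.4 map units

The recombinant classes are + s and j +: 48 + 59 = 107.
Recombination frequency = 107/457 = 0.2341 ≈ 23.4%, i.e. 23.4 map units.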